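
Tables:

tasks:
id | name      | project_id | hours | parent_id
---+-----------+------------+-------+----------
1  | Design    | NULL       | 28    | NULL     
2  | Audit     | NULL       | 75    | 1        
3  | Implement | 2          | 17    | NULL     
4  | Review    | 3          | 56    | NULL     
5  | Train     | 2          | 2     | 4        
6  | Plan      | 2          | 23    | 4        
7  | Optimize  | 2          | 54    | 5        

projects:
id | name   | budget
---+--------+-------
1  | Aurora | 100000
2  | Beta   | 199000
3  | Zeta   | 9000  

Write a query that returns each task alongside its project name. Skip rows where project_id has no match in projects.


INNER JOIN keeps only tasks rows whose project_id matches an id in projects. Walk through each task:
  - task 1 (Design): project_id=NULL, no match -> dropped
  - task 2 (Audit): project_id=NULL, no match -> dropped
  - task 3 (Implement): project_id=2 -> matches Beta
  - task 4 (Review): project_id=3 -> matches Zeta
  - task 5 (Train): project_id=2 -> matches Beta
  - task 6 (Plan): project_id=2 -> matches Beta
  - task 7 (Optimize): project_id=2 -> matches Beta
So 2 of 7 rows are dropped.

SQL:
SELECT a.name, b.name AS project
FROM tasks a
INNER JOIN projects b ON a.project_id = b.id

Result:
name      | project
----------+--------
Implement | Beta   
Review    | Zeta   
Train     | Beta   
Plan      | Beta   
Optimize  | Beta   


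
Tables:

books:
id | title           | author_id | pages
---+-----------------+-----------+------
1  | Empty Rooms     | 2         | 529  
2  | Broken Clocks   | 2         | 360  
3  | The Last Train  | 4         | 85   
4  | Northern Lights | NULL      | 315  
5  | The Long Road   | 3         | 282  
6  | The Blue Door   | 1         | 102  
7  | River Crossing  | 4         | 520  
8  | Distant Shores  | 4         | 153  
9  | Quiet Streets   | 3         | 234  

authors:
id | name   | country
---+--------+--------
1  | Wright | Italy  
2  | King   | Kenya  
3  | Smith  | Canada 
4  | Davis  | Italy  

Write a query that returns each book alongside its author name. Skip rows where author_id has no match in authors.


INNER JOIN keeps only books rows whose author_id matches an id in authors. Walk through each book:
  - book 1 (Empty Rooms): author_id=2 -> matches King
  - book 2 (Broken Clocks): author_id=2 -> matches King
  - book 3 (The Last Train): author_id=4 -> matches Davis
  - book 4 (Northern Lights): author_id=NULL, no match -> dropped
  - book 5 (The Long Road): author_id=3 -> matches Smith
  - book 6 (The Blue Door): author_id=1 -> matches Wright
  - book 7 (River Crossing): author_id=4 -> matches Davis
  - book 8 (Distant Shores): author_id=4 -> matches Davis
  - book 9 (Quiet Streets): author_id=3 -> matches Smith
So 1 of 9 rows is dropped.

SQL:
SELECT a.title, b.name AS author
FROM books a
INNER JOIN authors b ON a.author_id = b.id

Result:
title          | author
---------------+-------
Empty Rooms    | King  
Broken Clocks  | King  
The Last Train | Davis 
The Long Road  | Smith 
The Blue Door  | Wright
River Crossing | Davis 
Distant Shores | Davis 
Quiet Streets  | Smith 


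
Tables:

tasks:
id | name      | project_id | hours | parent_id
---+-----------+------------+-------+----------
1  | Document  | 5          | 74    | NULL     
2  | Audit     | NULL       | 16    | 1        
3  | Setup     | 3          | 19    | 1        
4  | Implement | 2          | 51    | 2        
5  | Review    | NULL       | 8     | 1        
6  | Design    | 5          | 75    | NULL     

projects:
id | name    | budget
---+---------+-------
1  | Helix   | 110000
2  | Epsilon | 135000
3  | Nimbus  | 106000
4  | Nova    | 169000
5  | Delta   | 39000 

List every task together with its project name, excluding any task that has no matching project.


INNER JOIN keeps only tasks rows whose project_id matches an id in projects. Walk through each task:
  - task 1 (Document): project_id=5 -> matches Delta
  - task 2 (Audit): project_id=NULL, no match -> dropped
  - task 3 (Setup): project_id=3 -> matches Nimbus
  - task 4 (Implement): project_id=2 -> matches Epsilon
  - task 5 (Review): project_id=NULL, no match -> dropped
  - task 6 (Design): project_id=5 -> matches Delta
So 2 of 6 rows are dropped.

SQL:
SELECT a.name, b.name AS project
FROM tasks a
INNER JOIN projects b ON a.project_id = b.id

Result:
name      | project
----------+--------
Document  | Delta  
Setup     | Nimbus 
Implement | Epsilon
Design    | Delta  


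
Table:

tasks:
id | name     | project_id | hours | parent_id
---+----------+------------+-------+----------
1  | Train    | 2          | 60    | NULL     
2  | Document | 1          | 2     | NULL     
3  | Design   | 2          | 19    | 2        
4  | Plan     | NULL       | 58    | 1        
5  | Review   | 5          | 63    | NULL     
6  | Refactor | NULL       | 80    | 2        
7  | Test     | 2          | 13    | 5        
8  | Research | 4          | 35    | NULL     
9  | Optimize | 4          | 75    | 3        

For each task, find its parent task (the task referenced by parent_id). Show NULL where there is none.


This is a self-join: tasks is joined to a second copy of itself, matching each row's parent_id to another row's id. Use LEFT JOIN so rows with parent_id=NULL are kept.
  - task 1 (Train): parent_id=NULL -> NULL
  - task 2 (Document): parent_id=NULL -> NULL
  - task 3 (Design): parent_id=2 -> Document
  - task 4 (Plan): parent_id=1 -> Train
  - task 5 (Review): parent_id=NULL -> NULL
  - task 6 (Refactor): parent_id=2 -> Document
  - task 7 (Test): parent_id=5 -> Review
  - task 8 (Research): parent_id=NULL -> NULL
  - task 9 (Optimize): parent_id=3 -> Design

SQL:
SELECT a.name AS item, b.name AS parent
FROM tasks a
LEFT JOIN tasks b ON a.parent_id = b.id

Result:
item     | parent  
---------+---------
Train    | NULL    
Document | NULL    
Design   | Document
Plan     | Train   
Review   | NULL    
Refactor | Document
Test     | Review  
Research | NULL    
Optimize | Design  


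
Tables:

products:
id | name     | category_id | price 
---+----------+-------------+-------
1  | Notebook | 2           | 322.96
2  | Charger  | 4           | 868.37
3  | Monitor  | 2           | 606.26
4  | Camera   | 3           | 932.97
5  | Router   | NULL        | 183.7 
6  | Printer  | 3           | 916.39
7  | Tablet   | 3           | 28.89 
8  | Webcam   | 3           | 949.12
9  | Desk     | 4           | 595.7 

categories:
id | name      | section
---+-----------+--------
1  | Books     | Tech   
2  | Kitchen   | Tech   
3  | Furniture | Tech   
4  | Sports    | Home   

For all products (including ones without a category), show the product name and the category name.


LEFT JOIN keeps every row from products (the left table); where category_id has no match in categories, the category columns become NULL. Walk through each product:
  - product 1 (Notebook): category_id=2 -> matches Kitchen
  - product 2 (Charger): category_id=4 -> matches Sports
  - product 3 (Monitor): category_id=2 -> matches Kitchen
  - product 4 (Camera): category_id=3 -> matches Furniture
  - product 5 (Router): category_id=NULL, no match -> kept with NULL
  - product 6 (Printer): category_id=3 -> matches Furniture
  - product 7 (Tablet): category_id=3 -> matches Furniture
  - product 8 (Webcam): category_id=3 -> matches Furniture
  - product 9 (Desk): category_id=4 -> matches Sports
All 9 rows appear; 1 has NULL category.

SQL:
SELECT a.name, b.name AS category
FROM products a
LEFT JOIN categories b ON a.category_id = b.id

Result:
name     | category 
---------+----------
Notebook | Kitchen  
Charger  | Sports   
Monitor  | Kitchen  
Camera   | Furniture
Router   | NULL     
Printer  | Furniture
Tablet   | Furniture
Webcam   | Furniture
Desk     | Sports   


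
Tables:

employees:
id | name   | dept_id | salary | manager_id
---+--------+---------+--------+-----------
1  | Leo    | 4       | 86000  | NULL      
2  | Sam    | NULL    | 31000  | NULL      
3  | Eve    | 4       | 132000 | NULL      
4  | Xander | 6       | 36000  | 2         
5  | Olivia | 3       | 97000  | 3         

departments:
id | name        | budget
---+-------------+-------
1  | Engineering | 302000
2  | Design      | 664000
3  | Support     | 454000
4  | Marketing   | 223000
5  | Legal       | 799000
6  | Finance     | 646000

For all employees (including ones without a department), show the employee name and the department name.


LEFT JOIN keeps every row from employees (the left table); where dept_id has no match in departments, the department columns become NULL. Walk through each employee:
  - employee 1 (Leo): dept_id=4 -> matches Marketing
  - employee 2 (Sam): dept_id=NULL, no match -> kept with NULL
  - employee 3 (Eve): dept_id=4 -> matches Marketing
  - employee 4 (Xander): dept_id=6 -> matches Finance
  - employee 5 (Olivia): dept_id=3 -> matches Support
All 5 rows appear; 1 has NULL department.

SQL:
SELECT a.name, b.name AS department
FROM employees a
LEFT JOIN departments b ON a.dept_id = b.id

Result:
name   | department
-------+-----------
Leo    | Marketing 
Sam    | NULL      
Eve    | Marketing 
Xander | Finance   
Olivia | Support   


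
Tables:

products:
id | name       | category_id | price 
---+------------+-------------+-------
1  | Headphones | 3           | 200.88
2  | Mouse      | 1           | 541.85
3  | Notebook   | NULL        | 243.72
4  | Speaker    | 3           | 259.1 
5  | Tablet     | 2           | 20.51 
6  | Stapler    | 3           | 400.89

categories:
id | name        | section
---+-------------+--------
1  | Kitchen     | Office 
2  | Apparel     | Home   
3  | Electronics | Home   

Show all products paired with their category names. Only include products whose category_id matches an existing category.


INNER JOIN keeps only products rows whose category_id matches an id in categories. Walk through each product:
  - product 1 (Headphones): category_id=3 -> matches Electronics
  - product 2 (Mouse): category_id=1 -> matches Kitchen
  - product 3 (Notebook): category_id=NULL, no match -> dropped
  - product 4 (Speaker): category_id=3 -> matches Electronics
  - product 5 (Tablet): category_id=2 -> matches Apparel
  - product 6 (Stapler): category_id=3 -> matches Electronics
So 1 of 6 rows is dropped.

SQL:
SELECT a.name, b.name AS category
FROM products a
INNER JOIN categories b ON a.category_id = b.id

Result:
name       | category   
-----------+------------
Headphones | Electronics
Mouse      | Kitchen    
Speaker    | Electronics
Tablet     | Apparel    
Stapler    | Electronics


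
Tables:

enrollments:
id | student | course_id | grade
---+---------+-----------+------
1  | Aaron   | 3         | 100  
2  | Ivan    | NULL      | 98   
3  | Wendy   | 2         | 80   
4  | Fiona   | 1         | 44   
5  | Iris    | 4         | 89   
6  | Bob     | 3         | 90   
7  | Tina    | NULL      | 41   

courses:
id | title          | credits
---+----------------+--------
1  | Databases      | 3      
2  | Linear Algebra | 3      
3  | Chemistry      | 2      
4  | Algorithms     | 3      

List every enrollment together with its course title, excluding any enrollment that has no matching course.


INNER JOIN keeps only enrollments rows whose course_id matches an id in courses. Walk through each enrollment:
  - enrollment 1 (Aaron): course_id=3 -> matches Chemistry
  - enrollment 2 (Ivan): course_id=NULL, no match -> dropped
  - enrollment 3 (Wendy): course_id=2 -> matches Linear Algebra
  - enrollment 4 (Fiona): course_id=1 -> matches Databases
  - enrollment 5 (Iris): course_id=4 -> matches Algorithms
  - enrollment 6 (Bob): course_id=3 -> matches Chemistry
  - enrollment 7 (Tina): course_id=NULL, no match -> dropped
So 2 of 7 rows are dropped.

SQL:
SELECT a.student, b.title AS course
FROM enrollments a
INNER JOIN courses b ON a.course_id = b.id

Result:
student | course        
--------+---------------
Aaron   | Chemistry     
Wendy   | Linear Algebra
Fiona   | Databases     
Iris    | Algorithms    
Bob     | Chemistry     


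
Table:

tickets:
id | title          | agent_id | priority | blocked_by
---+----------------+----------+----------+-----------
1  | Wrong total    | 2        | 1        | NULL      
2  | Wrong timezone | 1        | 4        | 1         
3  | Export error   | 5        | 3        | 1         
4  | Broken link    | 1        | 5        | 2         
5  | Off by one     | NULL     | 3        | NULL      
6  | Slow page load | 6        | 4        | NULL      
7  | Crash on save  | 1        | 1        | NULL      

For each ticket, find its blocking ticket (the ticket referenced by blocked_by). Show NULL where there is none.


This is a self-join: tickets is joined to a second copy of itself, matching each row's blocked_by to another row's id. Use LEFT JOIN so rows with blocked_by=NULL are kept.
  - ticket 1 (Wrong total): blocked_by=NULL -> NULL
  - ticket 2 (Wrong timezone): blocked_by=1 -> Wrong total
  - ticket 3 (Export error): blocked_by=1 -> Wrong total
  - ticket 4 (Broken link): blocked_by=2 -> Wrong timezone
  - ticket 5 (Off by one): blocked_by=NULL -> NULL
  - ticket 6 (Slow page load): blocked_by=NULL -> NULL
  - ticket 7 (Crash on save): blocked_by=NULL -> NULL

SQL:
SELECT a.title AS item, b.title AS blocked_by
FROM tickets a
LEFT JOIN tickets b ON a.blocked_by = b.id

Result:
item           | blocked_by    
---------------+---------------
Wrong total    | NULL          
Wrong timezone | Wrong total   
Export error   | Wrong total   
Broken link    | Wrong timezone
Off by one     | NULL          
Slow page load | NULL          
Crash on save  | NULL          


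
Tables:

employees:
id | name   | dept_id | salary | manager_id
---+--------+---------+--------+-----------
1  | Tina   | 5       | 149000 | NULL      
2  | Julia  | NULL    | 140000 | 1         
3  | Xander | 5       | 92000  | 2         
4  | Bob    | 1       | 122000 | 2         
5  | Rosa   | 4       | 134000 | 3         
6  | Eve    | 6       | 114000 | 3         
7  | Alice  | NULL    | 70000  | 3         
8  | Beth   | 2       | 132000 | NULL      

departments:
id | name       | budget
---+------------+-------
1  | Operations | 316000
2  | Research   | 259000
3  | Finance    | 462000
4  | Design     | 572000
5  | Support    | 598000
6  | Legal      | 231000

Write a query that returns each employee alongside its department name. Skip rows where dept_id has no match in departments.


INNER JOIN keeps only employees rows whose dept_id matches an id in departments. Walk through each employee:
  - employee 1 (Tina): dept_id=5 -> matches Support
  - employee 2 (Julia): dept_id=NULL, no match -> dropped
  - employee 3 (Xander): dept_id=5 -> matches Support
  - employee 4 (Bob): dept_id=1 -> matches Operations
  - employee 5 (Rosa): dept_id=4 -> matches Design
  - employee 6 (Eve): dept_id=6 -> matches Legal
  - employee 7 (Alice): dept_id=NULL, no match -> dropped
  - employee 8 (Beth): dept_id=2 -> matches Research
So 2 of 8 rows are dropped.

SQL:
SELECT a.name, b.name AS department
FROM employees a
INNER JOIN departments b ON a.dept_id = b.id

Result:
name   | department
-------+-----------
Tina   | Support   
Xander | Support   
Bob    | Operations
Rosa   | Design    
Eve    | Legal     
Beth   | Research  


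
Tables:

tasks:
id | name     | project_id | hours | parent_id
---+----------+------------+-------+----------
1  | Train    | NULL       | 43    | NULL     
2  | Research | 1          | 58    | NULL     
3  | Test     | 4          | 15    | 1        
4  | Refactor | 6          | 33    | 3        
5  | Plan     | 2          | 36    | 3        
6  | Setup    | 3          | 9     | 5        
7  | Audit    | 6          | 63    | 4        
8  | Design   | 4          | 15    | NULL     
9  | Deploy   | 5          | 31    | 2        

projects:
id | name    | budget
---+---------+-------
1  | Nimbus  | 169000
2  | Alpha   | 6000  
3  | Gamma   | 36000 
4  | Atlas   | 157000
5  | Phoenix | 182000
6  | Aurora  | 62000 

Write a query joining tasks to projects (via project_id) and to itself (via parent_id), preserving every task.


Two LEFT JOINs from the same base table tasks: one to projects via project_id, one to tasks itself via parent_id. Both are LEFT so every task is preserved.
Match against projects:
  - task 1 (Train): project_id=NULL, no match -> kept with NULL
  - task 2 (Research): project_id=1 -> matches Nimbus
  - task 3 (Test): project_id=4 -> matches Atlas
  - task 4 (Refactor): project_id=6 -> matches Aurora
  - task 5 (Plan): project_id=2 -> matches Alpha
  - task 6 (Setup): project_id=3 -> matches Gamma
  - task 7 (Audit): project_id=6 -> matches Aurora
  - task 8 (Design): project_id=4 -> matches Atlas
  - task 9 (Deploy): project_id=5 -> matches Phoenix
Match against tasks (self):
  - task 1 (Train): parent_id=NULL -> NULL
  - task 2 (Research): parent_id=NULL -> NULL
  - task 3 (Test): parent_id=1 -> Train
  - task 4 (Refactor): parent_id=3 -> Test
  - task 5 (Plan): parent_id=3 -> Test
  - task 6 (Setup): parent_id=5 -> Plan
  - task 7 (Audit): parent_id=4 -> Refactor
  - task 8 (Design): parent_id=NULL -> NULL
  - task 9 (Deploy): parent_id=2 -> Research

SQL:
SELECT a.name, b.name AS project, c.name AS parent
FROM tasks a
LEFT JOIN projects b ON a.project_id = b.id
LEFT JOIN tasks c ON a.parent_id = c.id

Result:
name     | project | parent  
---------+---------+---------
Train    | NULL    | NULL    
Research | Nimbus  | NULL    
Test     | Atlas   | Train   
Refactor | Aurora  | Test    
Plan     | Alpha   | Test    
Setup    | Gamma   | Plan    
Audit    | Aurora  | Refactor
Design   | Atlas   | NULL    
Deploy   | Phoenix | Research


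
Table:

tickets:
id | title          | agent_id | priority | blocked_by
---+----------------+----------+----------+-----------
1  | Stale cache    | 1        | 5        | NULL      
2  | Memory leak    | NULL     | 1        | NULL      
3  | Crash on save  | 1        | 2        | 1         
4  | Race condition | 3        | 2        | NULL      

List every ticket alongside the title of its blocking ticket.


This is a self-join: tickets is joined to a second copy of itself, matching each row's blocked_by to another row's id. Use LEFT JOIN so rows with blocked_by=NULL are kept.
  - ticket 1 (Stale cache): blocked_by=NULL -> NULL
  - ticket 2 (Memory leak): blocked_by=NULL -> NULL
  - ticket 3 (Crash on save): blocked_by=1 -> Stale cache
  - ticket 4 (Race condition): blocked_by=NULL -> NULL

SQL:
SELECT a.title AS item, b.title AS blocked_by
FROM tickets a
LEFT JOIN tickets b ON a.blocked_by = b.id

Result:
item           | blocked_by 
---------------+------------
Stale cache    | NULL       
Memory leak    | NULL       
Crash on save  | Stale cache
Race condition | NULL       


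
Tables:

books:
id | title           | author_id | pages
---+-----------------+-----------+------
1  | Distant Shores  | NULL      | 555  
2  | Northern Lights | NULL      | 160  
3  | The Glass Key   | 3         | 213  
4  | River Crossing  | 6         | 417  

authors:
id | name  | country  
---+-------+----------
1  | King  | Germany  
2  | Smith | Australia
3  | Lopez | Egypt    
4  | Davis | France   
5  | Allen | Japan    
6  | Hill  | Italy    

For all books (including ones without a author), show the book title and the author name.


LEFT JOIN keeps every row from books (the left table); where author_id has no match in authors, the author columns become NULL. Walk through each book:
  - book 1 (Distant Shores): author_id=NULL, no match -> kept with NULL
  - book 2 (Northern Lights): author_id=NULL, no match -> kept with NULL
  - book 3 (The Glass Key): author_id=3 -> matches Lopez
  - book 4 (River Crossing): author_id=6 -> matches Hill
All 4 rows appear; 2 have NULL author.

SQL:
SELECT a.title, b.name AS author
FROM books a
LEFT JOIN authors b ON a.author_id = b.id

Result:
title           | author
----------------+-------
Distant Shores  | NULL  
Northern Lights | NULL  
The Glass Key   | Lopez 
River Crossing  | Hill  


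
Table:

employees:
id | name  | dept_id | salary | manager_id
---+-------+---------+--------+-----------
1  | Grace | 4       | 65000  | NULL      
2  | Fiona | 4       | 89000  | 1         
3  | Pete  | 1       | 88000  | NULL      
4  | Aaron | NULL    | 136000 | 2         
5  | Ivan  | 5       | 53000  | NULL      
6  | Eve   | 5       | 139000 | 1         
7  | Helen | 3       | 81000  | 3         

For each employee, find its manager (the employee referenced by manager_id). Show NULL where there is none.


This is a self-join: employees is joined to a second copy of itself, matching each row's manager_id to another row's id. Use LEFT JOIN so rows with manager_id=NULL are kept.
  - employee 1 (Grace): manager_id=NULL -> NULL
  - employee 2 (Fiona): manager_id=1 -> Grace
  - employee 3 (Pete): manager_id=NULL -> NULL
  - employee 4 (Aaron): manager_id=2 -> Fiona
  - employee 5 (Ivan): manager_id=NULL -> NULL
  - employee 6 (Eve): manager_id=1 -> Grace
  - employee 7 (Helen): manager_id=3 -> Pete

SQL:
SELECT a.name AS item, b.name AS manager
FROM employees a
LEFT JOIN employees b ON a.manager_id = b.id

Result:
item  | manager
------+--------
Grace | NULL   
Fiona | Grace  
Pete  | NULL   
Aaron | Fiona  
Ivan  | NULL   
Eve   | Grace  
Helen | Pete   


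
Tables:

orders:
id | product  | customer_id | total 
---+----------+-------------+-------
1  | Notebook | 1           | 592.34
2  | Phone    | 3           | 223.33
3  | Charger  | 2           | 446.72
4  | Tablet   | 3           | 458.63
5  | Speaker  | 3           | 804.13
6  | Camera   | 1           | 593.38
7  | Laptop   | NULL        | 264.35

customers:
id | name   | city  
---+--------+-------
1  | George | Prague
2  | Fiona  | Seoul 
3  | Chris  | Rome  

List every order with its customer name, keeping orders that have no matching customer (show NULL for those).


LEFT JOIN keeps every row from orders (the left table); where customer_id has no match in customers, the customer columns become NULL. Walk through each order:
  - order 1 (Notebook): customer_id=1 -> matches George
  - order 2 (Phone): customer_id=3 -> matches Chris
  - order 3 (Charger): customer_id=2 -> matches Fiona
  - order 4 (Tablet): customer_id=3 -> matches Chris
  - order 5 (Speaker): customer_id=3 -> matches Chris
  - order 6 (Camera): customer_id=1 -> matches George
  - order 7 (Laptop): customer_id=NULL, no match -> kept with NULL
All 7 rows appear; 1 has NULL customer.

SQL:
SELECT a.product, b.name AS customer
FROM orders a
LEFT JOIN customers b ON a.customer_id = b.id

Result:
product  | customer
---------+---------
Notebook | George  
Phone    | Chris   
Charger  | Fiona   
Tablet   | Chris   
Speaker  | Chris   
Camera   | George  
Laptop   | NULL    


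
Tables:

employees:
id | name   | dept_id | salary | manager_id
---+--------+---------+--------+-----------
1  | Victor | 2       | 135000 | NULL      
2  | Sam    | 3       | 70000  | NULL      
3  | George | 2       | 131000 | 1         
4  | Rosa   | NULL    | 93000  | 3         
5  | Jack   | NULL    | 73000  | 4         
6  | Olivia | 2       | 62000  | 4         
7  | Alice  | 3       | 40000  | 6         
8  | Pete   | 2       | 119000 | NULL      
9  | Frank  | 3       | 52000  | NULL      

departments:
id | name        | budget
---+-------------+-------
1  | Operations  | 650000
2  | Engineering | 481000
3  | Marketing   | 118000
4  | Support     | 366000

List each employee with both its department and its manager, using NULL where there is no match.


Two LEFT JOINs from the same base table employees: one to departments via dept_id, one to employees itself via manager_id. Both are LEFT so every employee is preserved.
Match against departments:
  - employee 1 (Victor): dept_id=2 -> matches Engineering
  - employee 2 (Sam): dept_id=3 -> matches Marketing
  - employee 3 (George): dept_id=2 -> matches Engineering
  - employee 4 (Rosa): dept_id=NULL, no match -> kept with NULL
  - employee 5 (Jack): dept_id=NULL, no match -> kept with NULL
  - employee 6 (Olivia): dept_id=2 -> matches Engineering
  - employee 7 (Alice): dept_id=3 -> matches Marketing
  - employee 8 (Pete): dept_id=2 -> matches Engineering
  - employee 9 (Frank): dept_id=3 -> matches Marketing
Match against employees (self):
  - employee 1 (Victor): manager_id=NULL -> NULL
  - employee 2 (Sam): manager_id=NULL -> NULL
  - employee 3 (George): manager_id=1 -> Victor
  - employee 4 (Rosa): manager_id=3 -> George
  - employee 5 (Jack): manager_id=4 -> Rosa
  - employee 6 (Olivia): manager_id=4 -> Rosa
  - employee 7 (Alice): manager_id=6 -> Olivia
  - employee 8 (Pete): manager_id=NULL -> NULL
  - employee 9 (Frank): manager_id=NULL -> NULL

SQL:
SELECT a.name, b.name AS department, c.name AS manager
FROM employees a
LEFT JOIN departments b ON a.dept_id = b.id
LEFT JOIN employees c ON a.manager_id = c.id

Result:
name   | department  | manager
-------+-------------+--------
Victor | Engineering | NULL   
Sam    | Marketing   | NULL   
George | Engineering | Victor 
Rosa   | NULL        | George 
Jack   | NULL        | Rosa   
Olivia | Engineering | Rosa   
Alice  | Marketing   | Olivia 
Pete   | Engineering | NULL   
Frank  | Marketing   | NULL   


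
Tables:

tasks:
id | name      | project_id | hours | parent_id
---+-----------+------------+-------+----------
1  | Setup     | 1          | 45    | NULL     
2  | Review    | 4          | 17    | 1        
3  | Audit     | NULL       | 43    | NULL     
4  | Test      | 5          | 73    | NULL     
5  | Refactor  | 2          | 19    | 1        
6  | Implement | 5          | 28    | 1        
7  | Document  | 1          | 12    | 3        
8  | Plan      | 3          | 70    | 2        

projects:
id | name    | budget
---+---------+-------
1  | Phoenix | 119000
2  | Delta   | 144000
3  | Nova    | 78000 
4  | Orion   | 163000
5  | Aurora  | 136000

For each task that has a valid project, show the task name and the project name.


INNER JOIN keeps only tasks rows whose project_id matches an id in projects. Walk through each task:
  - task 1 (Setup): project_id=1 -> matches Phoenix
  - task 2 (Review): project_id=4 -> matches Orion
  - task 3 (Audit): project_id=NULL, no match -> dropped
  - task 4 (Test): project_id=5 -> matches Aurora
  - task 5 (Refactor): project_id=2 -> matches Delta
  - task 6 (Implement): project_id=5 -> matches Aurora
  - task 7 (Document): project_id=1 -> matches Phoenix
  - task 8 (Plan): project_id=3 -> matches Nova
So 1 of 8 rows is dropped.

SQL:
SELECT a.name, b.name AS project
FROM tasks a
INNER JOIN projects b ON a.project_id = b.id

Result:
name      | project
----------+--------
Setup     | Phoenix
Review    | Orion  
Test      | Aurora 
Refactor  | Delta  
Implement | Aurora 
Document  | Phoenix
Plan      | Nova   


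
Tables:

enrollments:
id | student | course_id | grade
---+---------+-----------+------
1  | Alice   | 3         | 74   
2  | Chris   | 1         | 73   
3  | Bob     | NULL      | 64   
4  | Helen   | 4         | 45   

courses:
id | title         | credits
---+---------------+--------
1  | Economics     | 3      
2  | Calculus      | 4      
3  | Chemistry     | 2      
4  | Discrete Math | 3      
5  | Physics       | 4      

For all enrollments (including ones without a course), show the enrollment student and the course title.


LEFT JOIN keeps every row from enrollments (the left table); where course_id has no match in courses, the course columns become NULL. Walk through each enrollment:
  - enrollment 1 (Alice): course_id=3 -> matches Chemistry
  - enrollment 2 (Chris): course_id=1 -> matches Economics
  - enrollment 3 (Bob): course_id=NULL, no match -> kept with NULL
  - enrollment 4 (Helen): course_id=4 -> matches Discrete Math
All 4 rows appear; 1 has NULL course.

SQL:
SELECT a.student, b.title AS course
FROM enrollments a
LEFT JOIN courses b ON a.course_id = b.id

Result:
student | course       
--------+--------------
Alice   | Chemistry    
Chris   | Economics    
Bob     | NULL         
Helen   | Discrete Math


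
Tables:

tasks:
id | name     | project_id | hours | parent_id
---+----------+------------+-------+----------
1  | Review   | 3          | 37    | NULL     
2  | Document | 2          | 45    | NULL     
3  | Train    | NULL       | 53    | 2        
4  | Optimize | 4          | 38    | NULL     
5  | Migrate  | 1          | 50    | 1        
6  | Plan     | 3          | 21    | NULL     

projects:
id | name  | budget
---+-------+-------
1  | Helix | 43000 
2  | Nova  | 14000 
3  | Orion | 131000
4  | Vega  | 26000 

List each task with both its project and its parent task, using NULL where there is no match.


Two LEFT JOINs from the same base table tasks: one to projects via project_id, one to tasks itself via parent_id. Both are LEFT so every task is preserved.
Match against projects:
  - task 1 (Review): project_id=3 -> matches Orion
  - task 2 (Document): project_id=2 -> matches Nova
  - task 3 (Train): project_id=NULL, no match -> kept with NULL
  - task 4 (Optimize): project_id=4 -> matches Vega
  - task 5 (Migrate): project_id=1 -> matches Helix
  - task 6 (Plan): project_id=3 -> matches Orion
Match against tasks (self):
  - task 1 (Review): parent_id=NULL -> NULL
  - task 2 (Document): parent_id=NULL -> NULL
  - task 3 (Train): parent_id=2 -> Document
  - task 4 (Optimize): parent_id=NULL -> NULL
  - task 5 (Migrate): parent_id=1 -> Review
  - task 6 (Plan): parent_id=NULL -> NULL

SQL:
SELECT a.name, b.name AS project, c.name AS parent
FROM tasks a
LEFT JOIN projects b ON a.project_id = b.id
LEFT JOIN tasks c ON a.parent_id = c.id

Result:
name     | project | parent  
---------+---------+---------
Review   | Orion   | NULL    
Document | Nova    | NULL    
Train    | NULL    | Document
Optimize | Vega    | NULL    
Migrate  | Helix   | Review  
Plan     | Orion   | NULL    


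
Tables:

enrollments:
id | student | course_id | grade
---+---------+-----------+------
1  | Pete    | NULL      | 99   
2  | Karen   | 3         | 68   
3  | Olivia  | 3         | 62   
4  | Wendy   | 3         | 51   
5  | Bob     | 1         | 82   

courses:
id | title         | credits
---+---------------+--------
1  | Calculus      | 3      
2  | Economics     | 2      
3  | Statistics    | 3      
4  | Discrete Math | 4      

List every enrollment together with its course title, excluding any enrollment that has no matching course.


INNER JOIN keeps only enrollments rows whose course_id matches an id in courses. Walk through each enrollment:
  - enrollment 1 (Pete): course_id=NULL, no match -> dropped
  - enrollment 2 (Karen): course_id=3 -> matches Statistics
  - enrollment 3 (Olivia): course_id=3 -> matches Statistics
  - enrollment 4 (Wendy): course_id=3 -> matches Statistics
  - enrollment 5 (Bob): course_id=1 -> matches Calculus
So 1 of 5 rows is dropped.

SQL:
SELECT a.student, b.title AS course
FROM enrollments a
INNER JOIN courses b ON a.course_id = b.id

Result:
student | course    
--------+-----------
Karen   | Statistics
Olivia  | Statistics
Wendy   | Statistics
Bob     | Calculus  


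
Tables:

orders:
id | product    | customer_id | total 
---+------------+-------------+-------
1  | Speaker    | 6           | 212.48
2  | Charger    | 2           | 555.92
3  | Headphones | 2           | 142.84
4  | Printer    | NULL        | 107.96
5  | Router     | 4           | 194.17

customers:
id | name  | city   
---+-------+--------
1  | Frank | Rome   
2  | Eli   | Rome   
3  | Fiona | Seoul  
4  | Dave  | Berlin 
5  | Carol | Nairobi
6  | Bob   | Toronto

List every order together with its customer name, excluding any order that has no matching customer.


INNER JOIN keeps only orders rows whose customer_id matches an id in customers. Walk through each order:
  - order 1 (Speaker): customer_id=6 -> matches Bob
  - order 2 (Charger): customer_id=2 -> matches Eli
  - order 3 (Headphones): customer_id=2 -> matches Eli
  - order 4 (Printer): customer_id=NULL, no match -> dropped
  - order 5 (Router): customer_id=4 -> matches Dave
So 1 of 5 rows is dropped.

SQL:
SELECT a.product, b.name AS customer
FROM orders a
INNER JOIN customers b ON a.customer_id = b.id

Result:
product    | customer
-----------+---------
Speaker    | Bob     
Charger    | Eli     
Headphones | Eli     
Router     | Dave    


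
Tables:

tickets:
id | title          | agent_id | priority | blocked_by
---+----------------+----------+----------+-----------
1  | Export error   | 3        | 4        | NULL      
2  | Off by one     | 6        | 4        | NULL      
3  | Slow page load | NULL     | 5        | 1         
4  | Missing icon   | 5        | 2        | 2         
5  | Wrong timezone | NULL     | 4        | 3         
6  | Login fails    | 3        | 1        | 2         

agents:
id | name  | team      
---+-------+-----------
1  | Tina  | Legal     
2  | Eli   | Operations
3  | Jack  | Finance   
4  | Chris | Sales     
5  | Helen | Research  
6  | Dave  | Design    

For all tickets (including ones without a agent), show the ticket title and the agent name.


LEFT JOIN keeps every row from tickets (the left table); where agent_id has no match in agents, the agent columns become NULL. Walk through each ticket:
  - ticket 1 (Export error): agent_id=3 -> matches Jack
  - ticket 2 (Off by one): agent_id=6 -> matches Dave
  - ticket 3 (Slow page load): agent_id=NULL, no match -> kept with NULL
  - ticket 4 (Missing icon): agent_id=5 -> matches Helen
  - ticket 5 (Wrong timezone): agent_id=NULL, no match -> kept with NULL
  - ticket 6 (Login fails): agent_id=3 -> matches Jack
All 6 rows appear; 2 have NULL agent.

SQL:
SELECT a.title, b.name AS agent
FROM tickets a
LEFT JOIN agents b ON a.agent_id = b.id

Result:
title          | agent
---------------+------
Export error   | Jack 
Off by one     | Dave 
Slow page load | NULL 
Missing icon   | Helen
Wrong timezone | NULL 
Login fails    | Jack 


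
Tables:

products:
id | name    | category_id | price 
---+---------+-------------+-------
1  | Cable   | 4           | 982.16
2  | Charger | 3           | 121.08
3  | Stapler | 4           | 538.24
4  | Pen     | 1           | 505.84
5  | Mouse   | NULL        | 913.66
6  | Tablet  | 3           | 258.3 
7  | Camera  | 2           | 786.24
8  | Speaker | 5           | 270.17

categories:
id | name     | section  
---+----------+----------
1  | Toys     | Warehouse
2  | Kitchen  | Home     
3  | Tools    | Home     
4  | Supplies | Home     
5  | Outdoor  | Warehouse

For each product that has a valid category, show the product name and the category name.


INNER JOIN keeps only products rows whose category_id matches an id in categories. Walk through each product:
  - product 1 (Cable): category_id=4 -> matches Supplies
  - product 2 (Charger): category_id=3 -> matches Tools
  - product 3 (Stapler): category_id=4 -> matches Supplies
  - product 4 (Pen): category_id=1 -> matches Toys
  - product 5 (Mouse): category_id=NULL, no match -> dropped
  - product 6 (Tablet): category_id=3 -> matches Tools
  - product 7 (Camera): category_id=2 -> matches Kitchen
  - product 8 (Speaker): category_id=5 -> matches Outdoor
So 1 of 8 rows is dropped.

SQL:
SELECT a.name, b.name AS category
FROM products a
INNER JOIN categories b ON a.category_id = b.id

Result:
name    | category
--------+---------
Cable   | Supplies
Charger | Tools   
Stapler | Supplies
Pen     | Toys    
Tablet  | Tools   
Camera  | Kitchen 
Speaker | Outdoor 


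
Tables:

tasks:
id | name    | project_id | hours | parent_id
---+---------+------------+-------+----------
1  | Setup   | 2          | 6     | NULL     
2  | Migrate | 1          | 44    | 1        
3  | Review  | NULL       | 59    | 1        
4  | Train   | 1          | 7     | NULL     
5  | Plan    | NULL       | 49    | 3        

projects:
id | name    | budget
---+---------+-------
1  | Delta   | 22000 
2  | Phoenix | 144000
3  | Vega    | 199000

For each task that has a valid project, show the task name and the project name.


INNER JOIN keeps only tasks rows whose project_id matches an id in projects. Walk through each task:
  - task 1 (Setup): project_id=2 -> matches Phoenix
  - task 2 (Migrate): project_id=1 -> matches Delta
  - task 3 (Review): project_id=NULL, no match -> dropped
  - task 4 (Train): project_id=1 -> matches Delta
  - task 5 (Plan): project_id=NULL, no match -> dropped
So 2 of 5 rows are dropped.

SQL:
SELECT a.name, b.name AS project
FROM tasks a
INNER JOIN projects b ON a.project_id = b.id

Result:
name    | project
--------+--------
Setup   | Phoenix
Migrate | Delta  
Train   | Delta  


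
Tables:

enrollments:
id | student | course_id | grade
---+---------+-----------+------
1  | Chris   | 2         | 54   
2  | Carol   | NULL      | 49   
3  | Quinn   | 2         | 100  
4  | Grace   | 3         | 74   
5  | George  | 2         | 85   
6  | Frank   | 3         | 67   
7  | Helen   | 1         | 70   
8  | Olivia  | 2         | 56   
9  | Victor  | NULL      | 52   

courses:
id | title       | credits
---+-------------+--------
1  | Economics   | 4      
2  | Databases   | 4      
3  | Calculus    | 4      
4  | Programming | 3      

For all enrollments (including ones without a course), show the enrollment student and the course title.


LEFT JOIN keeps every row from enrollments (the left table); where course_id has no match in courses, the course columns become NULL. Walk through each enrollment:
  - enrollment 1 (Chris): course_id=2 -> matches Databases
  - enrollment 2 (Carol): course_id=NULL, no match -> kept with NULL
  - enrollment 3 (Quinn): course_id=2 -> matches Databases
  - enrollment 4 (Grace): course_id=3 -> matches Calculus
  - enrollment 5 (George): course_id=2 -> matches Databases
  - enrollment 6 (Frank): course_id=3 -> matches Calculus
  - enrollment 7 (Helen): course_id=1 -> matches Economics
  - enrollment 8 (Olivia): course_id=2 -> matches Databases
  - enrollment 9 (Victor): course_id=NULL, no match -> kept with NULL
All 9 rows appear; 2 have NULL course.

SQL:
SELECT a.student, b.title AS course
FROM enrollments a
LEFT JOIN courses b ON a.course_id = b.id

Result:
student | course   
--------+----------
Chris   | Databases
Carol   | NULL     
Quinn   | Databases
Grace   | Calculus 
George  | Databases
Frank   | Calculus 
Helen   | Economics
Olivia  | Databases
Victor  | NULL     


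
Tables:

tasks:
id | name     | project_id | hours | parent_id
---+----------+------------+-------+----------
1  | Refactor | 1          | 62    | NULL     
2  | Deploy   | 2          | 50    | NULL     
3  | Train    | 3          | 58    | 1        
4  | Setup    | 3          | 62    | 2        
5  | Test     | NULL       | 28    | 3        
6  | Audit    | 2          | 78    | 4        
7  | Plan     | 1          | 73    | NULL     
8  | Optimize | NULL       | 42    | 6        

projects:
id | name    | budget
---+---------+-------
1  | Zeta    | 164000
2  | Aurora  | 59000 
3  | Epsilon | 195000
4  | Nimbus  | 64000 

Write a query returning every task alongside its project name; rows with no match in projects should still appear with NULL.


LEFT JOIN keeps every row from tasks (the left table); where project_id has no match in projects, the project columns become NULL. Walk through each task:
  - task 1 (Refactor): project_id=1 -> matches Zeta
  - task 2 (Deploy): project_id=2 -> matches Aurora
  - task 3 (Train): project_id=3 -> matches Epsilon
  - task 4 (Setup): project_id=3 -> matches Epsilon
  - task 5 (Test): project_id=NULL, no match -> kept with NULL
  - task 6 (Audit): project_id=2 -> matches Aurora
  - task 7 (Plan): project_id=1 -> matches Zeta
  - task 8 (Optimize): project_id=NULL, no match -> kept with NULL
All 8 rows appear; 2 have NULL project.

SQL:
SELECT a.name, b.name AS project
FROM tasks a
LEFT JOIN projects b ON a.project_id = b.id

Result:
name     | project
---------+--------
Refactor | Zeta   
Deploy   | Aurora 
Train    | Epsilon
Setup    | Epsilon
Test     | NULL   
Audit    | Aurora 
Plan     | Zeta   
Optimize | NULL   


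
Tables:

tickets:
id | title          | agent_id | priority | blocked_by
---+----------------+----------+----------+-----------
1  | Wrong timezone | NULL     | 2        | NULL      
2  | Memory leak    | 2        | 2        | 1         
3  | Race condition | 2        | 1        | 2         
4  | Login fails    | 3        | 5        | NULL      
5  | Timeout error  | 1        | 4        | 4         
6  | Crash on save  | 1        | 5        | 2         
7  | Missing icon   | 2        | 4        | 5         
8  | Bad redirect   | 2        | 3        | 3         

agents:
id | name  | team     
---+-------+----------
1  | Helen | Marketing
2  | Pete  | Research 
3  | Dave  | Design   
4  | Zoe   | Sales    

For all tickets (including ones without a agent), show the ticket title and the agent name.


LEFT JOIN keeps every row from tickets (the left table); where agent_id has no match in agents, the agent columns become NULL. Walk through each ticket:
  - ticket 1 (Wrong timezone): agent_id=NULL, no match -> kept with NULL
  - ticket 2 (Memory leak): agent_id=2 -> matches Pete
  - ticket 3 (Race condition): agent_id=2 -> matches Pete
  - ticket 4 (Login fails): agent_id=3 -> matches Dave
  - ticket 5 (Timeout error): agent_id=1 -> matches Helen
  - ticket 6 (Crash on save): agent_id=1 -> matches Helen
  - ticket 7 (Missing icon): agent_id=2 -> matches Pete
  - ticket 8 (Bad redirect): agent_id=2 -> matches Pete
All 8 rows appear; 1 has NULL agent.

SQL:
SELECT a.title, b.name AS agent
FROM tickets a
LEFT JOIN agents b ON a.agent_id = b.id

Result:
title          | agent
---------------+------
Wrong timezone | NULL 
Memory leak    | Pete 
Race condition | Pete 
Login fails    | Dave 
Timeout error  | Helen
Crash on save  | Helen
Missing icon   | Pete 
Bad redirect   | Pete 
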